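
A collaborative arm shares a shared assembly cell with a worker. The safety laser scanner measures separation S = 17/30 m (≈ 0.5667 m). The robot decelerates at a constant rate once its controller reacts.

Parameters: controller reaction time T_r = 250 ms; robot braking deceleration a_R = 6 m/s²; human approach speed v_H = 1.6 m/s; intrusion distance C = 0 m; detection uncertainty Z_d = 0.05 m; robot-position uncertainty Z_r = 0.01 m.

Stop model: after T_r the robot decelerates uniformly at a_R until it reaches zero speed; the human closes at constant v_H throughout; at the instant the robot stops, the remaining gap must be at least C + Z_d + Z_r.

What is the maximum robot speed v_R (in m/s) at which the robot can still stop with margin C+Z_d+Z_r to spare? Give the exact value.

v_R_max = 1/5 m/s = 0.2000 m/s

collect terms ⇒ (1/12)·v_R² + (31/60)·v_R + (-8/75) = 0
  disc = (31/60)² − 4·(1/12)·(-8/75) = 121/400 ; √disc = 11/20
  v_R = (−(31/60) + 11/20) / (2·(1/12)) = 1/5 m/s
check:
stop time T_s = (1/5)/6 = 0.0333 s
reaction-phase robot travel = 0.2000·0.2500 = 0.0500 m
robot covers 0.2000·0.0333 − ½·6.0000·0.0333² = 0.0033 m while stopping
person approaches 1.6000·(0.2500+0.0333) = 0.4533 m
C+Z_d+Z_r = 0.0000+0.0500+0.0100 = 0.0600 m
sum ≈ 0.0500+0.0033+0.4533+0.0600 ≈ 0.5667 m = S ✓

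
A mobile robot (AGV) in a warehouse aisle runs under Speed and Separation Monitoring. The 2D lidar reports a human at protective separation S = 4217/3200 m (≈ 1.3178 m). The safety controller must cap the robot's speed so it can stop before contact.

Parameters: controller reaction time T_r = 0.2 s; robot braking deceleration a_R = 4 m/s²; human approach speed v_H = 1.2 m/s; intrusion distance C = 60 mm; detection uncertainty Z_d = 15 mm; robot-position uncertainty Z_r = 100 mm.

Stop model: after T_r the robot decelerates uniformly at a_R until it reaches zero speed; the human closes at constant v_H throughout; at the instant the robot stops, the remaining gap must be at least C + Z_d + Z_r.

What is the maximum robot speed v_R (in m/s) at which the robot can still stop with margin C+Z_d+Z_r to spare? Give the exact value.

at the boundary: (1/8)·v² + (1/2)·v + (-2889/3200) = 0
  disc = (1/2)² − 4·(1/8)·(-2889/3200) = 4489/6400 ; √disc = 67/80
  v_R = (−(1/2) + 67/80) / (2·(1/8)) = 27/20 m/s
check:
stop time T_s = (27/20)/4 = 0.3375 s
reaction-phase robot travel = 1.3500·0.2000 = 0.2700 m
robot under decel: 1.3500²/(2·4.0000) = 0.2278 m
person approaches 1.2000·(0.2000+0.3375) = 0.6450 m
C+Z_d+Z_r = 0.0600+0.0150+0.1000 = 0.1750 m
sum ≈ 0.2700+0.2278+0.6450+0.1750 ≈ 1.3178 m = S ✓

v_R_max = 27/20 m/s = 1.3500 m/s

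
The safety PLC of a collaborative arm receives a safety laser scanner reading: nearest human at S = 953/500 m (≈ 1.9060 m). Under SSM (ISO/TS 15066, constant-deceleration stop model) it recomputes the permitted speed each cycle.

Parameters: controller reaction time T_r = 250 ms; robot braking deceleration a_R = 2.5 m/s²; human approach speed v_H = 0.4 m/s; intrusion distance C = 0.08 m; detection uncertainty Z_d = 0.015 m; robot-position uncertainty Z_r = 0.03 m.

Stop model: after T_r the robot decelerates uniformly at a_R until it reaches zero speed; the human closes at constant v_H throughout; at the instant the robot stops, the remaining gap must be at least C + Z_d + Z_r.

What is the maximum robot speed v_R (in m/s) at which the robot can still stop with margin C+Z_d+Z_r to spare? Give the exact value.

at the boundary: (1/5)·v² + (41/100)·v + (-1681/1000) = 0
  disc = (41/100)² − 4·(1/5)·(-1681/1000) = 15129/10000 ; √disc = 123/100
  v_R = (−(41/100) + 123/100) / (2·(1/5)) = 41/20 m/s
check:
stop time T_s = (41/20)/(5/2) = 0.8200 s
robot in T_r: 2.0500·0.2500 = 0.5125 m
robot under decel: 2.0500²/(2·2.5000) = 0.8405 m
human closes 0.4000·1.0700 = 0.4280 m
margins: 0.0800+0.0150+0.0300 = 0.1250 m
sum ≈ 0.5125+0.8405+0.4280+0.1250 ≈ 1.9060 m = S ✓

v_R_max = 41/20 m/s = 2.0500 m/s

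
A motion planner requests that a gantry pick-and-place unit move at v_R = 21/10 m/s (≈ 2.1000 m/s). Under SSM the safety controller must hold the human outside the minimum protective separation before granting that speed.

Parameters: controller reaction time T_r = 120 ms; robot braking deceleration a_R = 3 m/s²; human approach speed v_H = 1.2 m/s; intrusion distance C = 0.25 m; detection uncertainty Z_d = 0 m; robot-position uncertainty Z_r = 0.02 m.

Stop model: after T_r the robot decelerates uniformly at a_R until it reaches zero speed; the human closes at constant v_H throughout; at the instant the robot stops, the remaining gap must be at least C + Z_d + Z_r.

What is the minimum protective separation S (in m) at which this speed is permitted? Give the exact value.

S_min = 2241/1000 m = 2.2410 m

T_s = v_R/a_R = (21/10)/3 = 0.7000 s
robot covers v_R·T_r = 2.1000·0.1200 = 0.2520 m before braking
robot under decel: 2.1000²/(2·3.0000) = 0.7350 m
human over T_r+T_s: 1.2000·(0.1200+0.7000) = 0.9840 m
C+Z_d+Z_r = 0.2500+0.0000+0.0200 = 0.2700 m
S_min ≈ 0.2520+0.7350+0.9840+0.2700  ⇒  S_min = 2241/1000 m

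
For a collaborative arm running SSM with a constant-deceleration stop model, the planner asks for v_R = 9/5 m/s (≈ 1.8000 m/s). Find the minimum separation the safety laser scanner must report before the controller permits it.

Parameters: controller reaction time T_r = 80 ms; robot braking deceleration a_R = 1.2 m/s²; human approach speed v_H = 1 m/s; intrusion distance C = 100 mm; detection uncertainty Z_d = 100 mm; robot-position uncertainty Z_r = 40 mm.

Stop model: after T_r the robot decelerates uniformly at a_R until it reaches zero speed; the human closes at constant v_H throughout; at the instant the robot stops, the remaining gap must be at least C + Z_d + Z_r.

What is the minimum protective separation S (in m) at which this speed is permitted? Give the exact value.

stop time T_s = (9/5)/(6/5) = 1.5000 s
robot in T_r: 1.8000·0.0800 = 0.1440 m
braking distance = 1.8000²/(2·1.2000) = 1.3500 m
person approaches 1.0000·(0.0800+1.5000) = 1.5800 m
C+Z_d+Z_r = 0.1000+0.1000+0.0400 = 0.2400 m
S_min ≈ 0.1440+1.3500+1.5800+0.2400  ⇒  S_min = 1657/500 m

S_min = 1657/500 m = 3.3140 m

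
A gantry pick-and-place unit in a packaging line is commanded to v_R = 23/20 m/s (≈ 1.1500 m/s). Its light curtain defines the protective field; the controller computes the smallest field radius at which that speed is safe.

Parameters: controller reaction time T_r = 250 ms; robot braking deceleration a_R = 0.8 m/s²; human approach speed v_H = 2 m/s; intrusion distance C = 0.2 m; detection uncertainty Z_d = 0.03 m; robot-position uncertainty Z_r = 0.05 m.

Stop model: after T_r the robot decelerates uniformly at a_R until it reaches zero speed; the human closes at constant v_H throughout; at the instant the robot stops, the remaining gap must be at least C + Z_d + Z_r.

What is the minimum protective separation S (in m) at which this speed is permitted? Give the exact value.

S_min = 15261/3200 m = 4.7691 m

braking lasts T_s = (23/20)/(4/5) = 1.4375 s
reaction-phase robot travel = 1.1500·0.2500 = 0.2875 m
robot under decel: 1.1500²/(2·0.8000) = 0.8266 m
human closes 2.0000·1.6875 = 3.3750 m
C+Z_d+Z_r = 0.2000+0.0300+0.0500 = 0.2800 m
S_min ≈ 0.2875+0.8266+3.3750+0.2800  ⇒  S_min = 15261/3200 m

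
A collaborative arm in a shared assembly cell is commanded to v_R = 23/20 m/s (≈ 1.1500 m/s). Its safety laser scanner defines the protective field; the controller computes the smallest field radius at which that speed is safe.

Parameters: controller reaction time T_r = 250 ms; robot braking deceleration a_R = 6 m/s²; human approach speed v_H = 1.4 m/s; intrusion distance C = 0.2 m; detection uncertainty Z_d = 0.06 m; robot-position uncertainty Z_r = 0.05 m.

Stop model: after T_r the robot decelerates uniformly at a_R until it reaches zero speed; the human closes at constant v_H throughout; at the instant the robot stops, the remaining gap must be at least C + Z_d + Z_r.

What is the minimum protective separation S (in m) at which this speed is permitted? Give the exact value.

braking lasts T_s = (23/20)/6 = 0.1917 s
robot covers v_R·T_r = 1.1500·0.2500 = 0.2875 m before braking
braking distance = 1.1500²/(2·6.0000) = 0.1102 m
human closes 1.4000·0.4417 = 0.6183 m
C+Z_d+Z_r = 0.2000+0.0600+0.0500 = 0.3100 m
S_min ≈ 0.2875+0.1102+0.6183+0.3100  ⇒  S_min = 1273/960 m

S_min = 1273/960 m = 1.3260 m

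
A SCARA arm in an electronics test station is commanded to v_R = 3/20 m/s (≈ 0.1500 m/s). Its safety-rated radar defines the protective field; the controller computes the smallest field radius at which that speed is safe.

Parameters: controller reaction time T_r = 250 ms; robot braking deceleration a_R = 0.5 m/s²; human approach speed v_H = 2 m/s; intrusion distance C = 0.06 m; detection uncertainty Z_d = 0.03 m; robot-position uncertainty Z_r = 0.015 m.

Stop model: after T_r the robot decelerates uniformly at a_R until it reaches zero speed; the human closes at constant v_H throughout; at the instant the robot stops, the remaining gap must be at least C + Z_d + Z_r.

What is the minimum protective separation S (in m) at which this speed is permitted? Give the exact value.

S_min = 253/200 m = 1.2650 m

stop time T_s = (3/20)/(1/2) = 0.3000 s
reaction-phase robot travel = 0.1500·0.2500 = 0.0375 m
braking distance = 0.1500²/(2·0.5000) = 0.0225 m
human closes 2.0000·0.5500 = 1.1000 m
margins: 0.0600+0.0300+0.0150 = 0.1050 m
S_min ≈ 0.0375+0.0225+1.1000+0.1050  ⇒  S_min = 253/200 m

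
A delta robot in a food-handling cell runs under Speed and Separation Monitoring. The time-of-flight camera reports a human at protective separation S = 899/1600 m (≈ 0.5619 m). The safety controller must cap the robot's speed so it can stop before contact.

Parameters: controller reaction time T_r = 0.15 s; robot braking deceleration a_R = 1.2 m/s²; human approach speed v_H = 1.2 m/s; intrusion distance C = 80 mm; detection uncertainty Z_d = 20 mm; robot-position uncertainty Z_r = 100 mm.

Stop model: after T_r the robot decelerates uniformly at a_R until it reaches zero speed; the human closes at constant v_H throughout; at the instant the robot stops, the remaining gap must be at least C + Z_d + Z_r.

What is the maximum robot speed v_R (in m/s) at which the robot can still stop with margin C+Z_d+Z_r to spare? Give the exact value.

v_R_max = 3/20 m/s = 0.1500 m/s

at the boundary: (5/12)·v² + (23/20)·v + (-291/1600) = 0
  disc = (23/20)² − 4·(5/12)·(-291/1600) = 2601/1600 ; √disc = 51/40
  v_R = (−(23/20) + 51/40) / (2·(5/12)) = 3/20 m/s
check:
braking lasts T_s = (3/20)/(6/5) = 0.1250 s
robot in T_r: 0.1500·0.1500 = 0.0225 m
braking distance = 0.1500²/(2·1.2000) = 0.0094 m
human closes 1.2000·0.2750 = 0.3300 m
C+Z_d+Z_r = 0.0800+0.0200+0.1000 = 0.2000 m
sum ≈ 0.0225+0.0094+0.3300+0.2000 ≈ 0.5619 m = S ✓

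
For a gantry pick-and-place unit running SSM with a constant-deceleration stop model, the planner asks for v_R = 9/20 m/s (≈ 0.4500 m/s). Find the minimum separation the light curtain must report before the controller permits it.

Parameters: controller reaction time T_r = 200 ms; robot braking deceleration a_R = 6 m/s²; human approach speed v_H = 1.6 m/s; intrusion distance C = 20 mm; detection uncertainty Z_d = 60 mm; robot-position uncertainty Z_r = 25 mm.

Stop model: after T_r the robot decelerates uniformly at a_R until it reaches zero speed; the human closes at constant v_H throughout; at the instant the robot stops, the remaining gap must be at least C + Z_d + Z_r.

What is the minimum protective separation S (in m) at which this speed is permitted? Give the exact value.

braking lasts T_s = (9/20)/6 = 0.0750 s
reaction-phase robot travel = 0.4500·0.2000 = 0.0900 m
robot under decel: 0.4500²/(2·6.0000) = 0.0169 m
person approaches 1.6000·(0.2000+0.0750) = 0.4400 m
residual clearance needed = 0.0200+0.0600+0.0250 = 0.1050 m
S_min ≈ 0.0900+0.0169+0.4400+0.1050  ⇒  S_min = 1043/1600 m

S_min = 1043/1600 m = 0.6519 m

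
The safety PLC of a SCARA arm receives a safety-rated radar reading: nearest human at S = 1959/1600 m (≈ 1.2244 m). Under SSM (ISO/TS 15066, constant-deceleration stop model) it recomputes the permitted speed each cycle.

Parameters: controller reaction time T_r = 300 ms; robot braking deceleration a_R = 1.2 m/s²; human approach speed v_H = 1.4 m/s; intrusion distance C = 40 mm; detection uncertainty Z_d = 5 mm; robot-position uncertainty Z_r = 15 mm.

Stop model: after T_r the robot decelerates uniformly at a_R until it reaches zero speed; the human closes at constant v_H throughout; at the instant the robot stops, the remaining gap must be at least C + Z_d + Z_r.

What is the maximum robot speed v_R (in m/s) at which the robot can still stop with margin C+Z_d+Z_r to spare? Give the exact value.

v_R_max = 9/20 m/s = 0.4500 m/s

quadratic (5/12)·v² + (22/15)·v + (-1191/1600) = 0
  disc = (22/15)² − 4·(5/12)·(-1191/1600) = 48841/14400 ; √disc = 221/120
  v_R = (−(22/15) + 221/120) / (2·(5/12)) = 9/20 m/s
check:
braking lasts T_s = (9/20)/(6/5) = 0.3750 s
reaction-phase robot travel = 0.4500·0.3000 = 0.1350 m
robot covers 0.4500·0.3750 − ½·1.2000·0.3750² = 0.0844 m while stopping
human closes 1.4000·0.6750 = 0.9450 m
residual clearance needed = 0.0400+0.0050+0.0150 = 0.0600 m
sum ≈ 0.1350+0.0844+0.9450+0.0600 ≈ 1.2244 m = S ✓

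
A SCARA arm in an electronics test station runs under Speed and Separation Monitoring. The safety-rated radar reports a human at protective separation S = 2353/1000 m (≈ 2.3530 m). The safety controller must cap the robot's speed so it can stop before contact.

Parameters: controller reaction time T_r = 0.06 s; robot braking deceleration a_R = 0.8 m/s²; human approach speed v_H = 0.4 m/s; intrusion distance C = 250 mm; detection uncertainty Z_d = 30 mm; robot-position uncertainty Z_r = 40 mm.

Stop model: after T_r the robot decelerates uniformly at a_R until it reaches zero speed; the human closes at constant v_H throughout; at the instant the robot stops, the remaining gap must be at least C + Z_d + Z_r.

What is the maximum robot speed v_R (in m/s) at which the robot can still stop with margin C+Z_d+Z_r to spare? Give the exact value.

v_R_max = 7/5 m/s = 1.4000 m/s

at the boundary: (5/8)·v² + (14/25)·v + (-2009/1000) = 0
  disc = (14/25)² − 4·(5/8)·(-2009/1000) = 53361/10000 ; √disc = 231/100
  v_R = (−(14/25) + 231/100) / (2·(5/8)) = 7/5 m/s
check:
braking lasts T_s = (7/5)/(4/5) = 1.7500 s
robot covers v_R·T_r = 1.4000·0.0600 = 0.0840 m before braking
robot under decel: 1.4000²/(2·0.8000) = 1.2250 m
human closes 0.4000·1.8100 = 0.7240 m
margins: 0.2500+0.0300+0.0400 = 0.3200 m
sum ≈ 0.0840+1.2250+0.7240+0.3200 ≈ 2.3530 m = S ✓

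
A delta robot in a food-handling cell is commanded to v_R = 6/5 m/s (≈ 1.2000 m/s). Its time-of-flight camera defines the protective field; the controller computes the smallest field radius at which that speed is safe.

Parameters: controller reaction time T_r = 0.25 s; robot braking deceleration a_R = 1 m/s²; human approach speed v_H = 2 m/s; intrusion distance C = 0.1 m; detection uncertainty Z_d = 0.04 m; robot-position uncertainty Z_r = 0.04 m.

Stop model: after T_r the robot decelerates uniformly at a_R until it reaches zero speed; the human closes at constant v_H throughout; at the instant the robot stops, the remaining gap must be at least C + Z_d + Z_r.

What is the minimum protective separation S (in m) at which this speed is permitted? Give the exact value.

S_min = 41/10 m = 4.1000 m

stop time T_s = (6/5)/1 = 1.2000 s
reaction-phase robot travel = 1.2000·0.2500 = 0.3000 m
robot under decel: 1.2000²/(2·1.0000) = 0.7200 m
human over T_r+T_s: 2.0000·(0.2500+1.2000) = 2.9000 m
margins: 0.1000+0.0400+0.0400 = 0.1800 m
S_min ≈ 0.3000+0.7200+2.9000+0.1800  ⇒  S_min = 41/10 m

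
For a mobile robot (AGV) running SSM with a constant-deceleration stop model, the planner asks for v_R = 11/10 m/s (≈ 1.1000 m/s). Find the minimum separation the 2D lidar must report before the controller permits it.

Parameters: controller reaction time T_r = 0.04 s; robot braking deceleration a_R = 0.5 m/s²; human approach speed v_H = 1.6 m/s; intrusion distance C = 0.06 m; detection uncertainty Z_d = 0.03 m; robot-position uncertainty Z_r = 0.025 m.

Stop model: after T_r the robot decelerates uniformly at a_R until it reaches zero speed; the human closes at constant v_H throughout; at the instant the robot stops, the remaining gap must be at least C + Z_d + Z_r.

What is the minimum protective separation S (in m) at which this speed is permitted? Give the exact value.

stop time T_s = (11/10)/(1/2) = 2.2000 s
reaction-phase robot travel = 1.1000·0.0400 = 0.0440 m
robot under decel: 1.1000²/(2·0.5000) = 1.2100 m
person approaches 1.6000·(0.0400+2.2000) = 3.5840 m
margins: 0.0600+0.0300+0.0250 = 0.1150 m
S_min ≈ 0.0440+1.2100+3.5840+0.1150  ⇒  S_min = 4953/1000 m

S_min = 4953/1000 m = 4.9530 m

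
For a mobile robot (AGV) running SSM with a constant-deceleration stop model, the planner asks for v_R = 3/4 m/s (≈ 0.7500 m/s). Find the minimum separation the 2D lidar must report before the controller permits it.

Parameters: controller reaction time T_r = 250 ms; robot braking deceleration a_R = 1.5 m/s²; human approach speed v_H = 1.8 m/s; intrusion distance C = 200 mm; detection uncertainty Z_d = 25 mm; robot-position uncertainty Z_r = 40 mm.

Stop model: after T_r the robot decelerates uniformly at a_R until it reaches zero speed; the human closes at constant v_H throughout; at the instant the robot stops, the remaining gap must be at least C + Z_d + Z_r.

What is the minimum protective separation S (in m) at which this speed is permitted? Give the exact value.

braking lasts T_s = (3/4)/(3/2) = 0.5000 s
robot covers v_R·T_r = 0.7500·0.2500 = 0.1875 m before braking
robot under decel: 0.7500²/(2·1.5000) = 0.1875 m
human closes 1.8000·0.7500 = 1.3500 m
C+Z_d+Z_r = 0.2000+0.0250+0.0400 = 0.2650 m
S_min ≈ 0.1875+0.1875+1.3500+0.2650  ⇒  S_min = 199/100 m

S_min = 199/100 m = 1.9900 m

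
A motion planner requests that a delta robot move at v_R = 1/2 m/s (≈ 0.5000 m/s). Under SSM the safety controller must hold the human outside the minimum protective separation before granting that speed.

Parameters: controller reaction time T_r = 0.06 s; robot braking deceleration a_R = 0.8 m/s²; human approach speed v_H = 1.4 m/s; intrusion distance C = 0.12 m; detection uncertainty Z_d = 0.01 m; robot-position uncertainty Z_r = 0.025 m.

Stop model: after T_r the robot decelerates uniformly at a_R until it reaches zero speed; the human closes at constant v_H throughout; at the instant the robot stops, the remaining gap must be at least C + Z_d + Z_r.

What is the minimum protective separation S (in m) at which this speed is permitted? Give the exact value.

S_min = 5201/4000 m = 1.3002 m

braking lasts T_s = (1/2)/(4/5) = 0.6250 s
reaction-phase robot travel = 0.5000·0.0600 = 0.0300 m
robot covers 0.5000·0.6250 − ½·0.8000·0.6250² = 0.1562 m while stopping
human closes 1.4000·0.6850 = 0.9590 m
residual clearance needed = 0.1200+0.0100+0.0250 = 0.1550 m
S_min ≈ 0.0300+0.1562+0.9590+0.1550  ⇒  S_min = 5201/4000 m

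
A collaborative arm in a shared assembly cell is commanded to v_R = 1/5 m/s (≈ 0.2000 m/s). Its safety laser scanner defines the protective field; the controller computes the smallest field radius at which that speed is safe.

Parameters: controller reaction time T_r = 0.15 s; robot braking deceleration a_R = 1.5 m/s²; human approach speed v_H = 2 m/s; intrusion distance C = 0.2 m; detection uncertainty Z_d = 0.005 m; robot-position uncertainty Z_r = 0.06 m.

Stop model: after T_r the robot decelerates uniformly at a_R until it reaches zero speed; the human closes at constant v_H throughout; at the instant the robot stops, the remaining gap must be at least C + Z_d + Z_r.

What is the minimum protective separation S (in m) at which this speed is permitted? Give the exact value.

S_min = 7/8 m = 0.8750 m

stop time T_s = (1/5)/(3/2) = 0.1333 s
robot in T_r: 0.2000·0.1500 = 0.0300 m
robot covers 0.2000·0.1333 − ½·1.5000·0.1333² = 0.0133 m while stopping
human closes 2.0000·0.2833 = 0.5667 m
C+Z_d+Z_r = 0.2000+0.0050+0.0600 = 0.2650 m
S_min ≈ 0.0300+0.0133+0.5667+0.2650  ⇒  S_min = 7/8 m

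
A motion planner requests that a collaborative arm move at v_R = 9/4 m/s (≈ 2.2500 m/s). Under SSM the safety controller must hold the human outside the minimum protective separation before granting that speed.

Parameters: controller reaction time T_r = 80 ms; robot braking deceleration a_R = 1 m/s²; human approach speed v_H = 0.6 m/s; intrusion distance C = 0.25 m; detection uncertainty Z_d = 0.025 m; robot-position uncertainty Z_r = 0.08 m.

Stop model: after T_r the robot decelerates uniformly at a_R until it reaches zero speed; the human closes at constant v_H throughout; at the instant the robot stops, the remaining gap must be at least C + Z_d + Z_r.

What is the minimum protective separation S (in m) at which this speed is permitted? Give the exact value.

S_min = 17857/4000 m = 4.4642 m

braking lasts T_s = (9/4)/1 = 2.2500 s
robot covers v_R·T_r = 2.2500·0.0800 = 0.1800 m before braking
braking distance = 2.2500²/(2·1.0000) = 2.5312 m
human closes 0.6000·2.3300 = 1.3980 m
margins: 0.2500+0.0250+0.0800 = 0.3550 m
S_min ≈ 0.1800+2.5312+1.3980+0.3550  ⇒  S_min = 17857/4000 m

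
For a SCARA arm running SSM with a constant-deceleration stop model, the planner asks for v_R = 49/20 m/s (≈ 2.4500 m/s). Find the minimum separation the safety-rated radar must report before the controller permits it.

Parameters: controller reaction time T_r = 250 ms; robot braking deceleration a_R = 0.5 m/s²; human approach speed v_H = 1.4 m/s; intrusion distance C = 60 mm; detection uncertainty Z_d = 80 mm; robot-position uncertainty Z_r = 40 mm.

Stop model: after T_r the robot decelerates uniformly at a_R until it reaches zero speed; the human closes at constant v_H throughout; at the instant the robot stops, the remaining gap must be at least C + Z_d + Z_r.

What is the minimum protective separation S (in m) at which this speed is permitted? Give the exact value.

stop time T_s = (49/20)/(1/2) = 4.9000 s
robot in T_r: 2.4500·0.2500 = 0.6125 m
robot under decel: 2.4500²/(2·0.5000) = 6.0025 m
person approaches 1.4000·(0.2500+4.9000) = 7.2100 m
residual clearance needed = 0.0600+0.0800+0.0400 = 0.1800 m
S_min ≈ 0.6125+6.0025+7.2100+0.1800  ⇒  S_min = 2801/200 m

S_min = 2801/200 m = 14.0050 m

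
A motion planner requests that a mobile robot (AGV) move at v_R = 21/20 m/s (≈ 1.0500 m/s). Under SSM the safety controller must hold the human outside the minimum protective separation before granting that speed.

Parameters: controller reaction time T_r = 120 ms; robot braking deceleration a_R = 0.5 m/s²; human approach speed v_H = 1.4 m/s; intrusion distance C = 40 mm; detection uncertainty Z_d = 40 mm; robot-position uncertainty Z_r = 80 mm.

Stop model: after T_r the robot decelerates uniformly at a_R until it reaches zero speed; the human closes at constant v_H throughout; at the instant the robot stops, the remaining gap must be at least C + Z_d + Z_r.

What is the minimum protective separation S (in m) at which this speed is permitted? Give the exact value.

stop time T_s = (21/20)/(1/2) = 2.1000 s
robot covers v_R·T_r = 1.0500·0.1200 = 0.1260 m before braking
robot under decel: 1.0500²/(2·0.5000) = 1.1025 m
person approaches 1.4000·(0.1200+2.1000) = 3.1080 m
margins: 0.0400+0.0400+0.0800 = 0.1600 m
S_min ≈ 0.1260+1.1025+3.1080+0.1600  ⇒  S_min = 8993/2000 m

S_min = 8993/2000 m = 4.4965 m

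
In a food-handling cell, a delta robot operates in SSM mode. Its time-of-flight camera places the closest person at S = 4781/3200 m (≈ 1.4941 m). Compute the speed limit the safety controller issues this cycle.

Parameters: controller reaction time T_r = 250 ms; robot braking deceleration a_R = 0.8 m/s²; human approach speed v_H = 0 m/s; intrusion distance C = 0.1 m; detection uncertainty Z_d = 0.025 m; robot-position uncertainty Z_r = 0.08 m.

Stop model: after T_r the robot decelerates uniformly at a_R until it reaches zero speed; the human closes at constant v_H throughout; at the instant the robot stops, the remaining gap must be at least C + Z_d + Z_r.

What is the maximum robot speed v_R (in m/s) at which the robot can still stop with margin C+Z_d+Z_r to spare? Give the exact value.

quadratic (5/8)·v² + (1/4)·v + (-165/128) = 0
  disc = (1/4)² − 4·(5/8)·(-165/128) = 841/256 ; √disc = 29/16
  v_R = (−(1/4) + 29/16) / (2·(5/8)) = 5/4 m/s
check:
braking lasts T_s = (5/4)/(4/5) = 1.5625 s
robot in T_r: 1.2500·0.2500 = 0.3125 m
braking distance = 1.2500²/(2·0.8000) = 0.9766 m
human closes 0.0000·1.8125 = 0.0000 m
margins: 0.1000+0.0250+0.0800 = 0.2050 m
sum ≈ 0.3125+0.9766+0.0000+0.2050 ≈ 1.4941 m = S ✓

v_R_max = 5/4 m/s = 1.2500 m/s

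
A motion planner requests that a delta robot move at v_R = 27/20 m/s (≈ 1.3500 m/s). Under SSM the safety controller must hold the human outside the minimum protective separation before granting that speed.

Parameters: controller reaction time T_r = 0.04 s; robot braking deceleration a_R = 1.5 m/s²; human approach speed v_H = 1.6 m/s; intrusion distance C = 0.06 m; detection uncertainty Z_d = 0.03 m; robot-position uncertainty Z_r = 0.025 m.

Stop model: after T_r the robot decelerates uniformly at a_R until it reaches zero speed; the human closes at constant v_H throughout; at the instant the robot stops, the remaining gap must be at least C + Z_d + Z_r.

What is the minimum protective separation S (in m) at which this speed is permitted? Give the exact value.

T_s = v_R/a_R = (27/20)/(3/2) = 0.9000 s
robot in T_r: 1.3500·0.0400 = 0.0540 m
robot under decel: 1.3500²/(2·1.5000) = 0.6075 m
human closes 1.6000·0.9400 = 1.5040 m
C+Z_d+Z_r = 0.0600+0.0300+0.0250 = 0.1150 m
S_min ≈ 0.0540+0.6075+1.5040+0.1150  ⇒  S_min = 4561/2000 m

S_min = 4561/2000 m = 2.2805 m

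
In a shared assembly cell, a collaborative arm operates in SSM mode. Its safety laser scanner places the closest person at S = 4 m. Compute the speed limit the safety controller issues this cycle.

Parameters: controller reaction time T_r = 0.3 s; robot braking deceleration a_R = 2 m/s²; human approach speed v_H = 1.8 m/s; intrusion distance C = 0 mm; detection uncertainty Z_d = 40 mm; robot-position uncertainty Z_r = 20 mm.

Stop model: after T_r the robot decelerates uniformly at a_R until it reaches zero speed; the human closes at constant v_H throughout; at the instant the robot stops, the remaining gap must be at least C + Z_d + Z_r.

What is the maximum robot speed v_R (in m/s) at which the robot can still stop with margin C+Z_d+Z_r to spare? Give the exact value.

collect terms ⇒ (1/4)·v_R² + (6/5)·v_R + (-17/5) = 0
  disc = (6/5)² − 4·(1/4)·(-17/5) = 121/25 ; √disc = 11/5
  v_R = (−(6/5) + 11/5) / (2·(1/4)) = 2 m/s
check:
braking lasts T_s = 2/2 = 1.0000 s
robot covers v_R·T_r = 2.0000·0.3000 = 0.6000 m before braking
braking distance = 2.0000²/(2·2.0000) = 1.0000 m
human closes 1.8000·1.3000 = 2.3400 m
C+Z_d+Z_r = 0.0000+0.0400+0.0200 = 0.0600 m
sum ≈ 0.6000+1.0000+2.3400+0.0600 ≈ 4.0000 m = S ✓

v_R_max = 2 m/s = 2.0000 m/s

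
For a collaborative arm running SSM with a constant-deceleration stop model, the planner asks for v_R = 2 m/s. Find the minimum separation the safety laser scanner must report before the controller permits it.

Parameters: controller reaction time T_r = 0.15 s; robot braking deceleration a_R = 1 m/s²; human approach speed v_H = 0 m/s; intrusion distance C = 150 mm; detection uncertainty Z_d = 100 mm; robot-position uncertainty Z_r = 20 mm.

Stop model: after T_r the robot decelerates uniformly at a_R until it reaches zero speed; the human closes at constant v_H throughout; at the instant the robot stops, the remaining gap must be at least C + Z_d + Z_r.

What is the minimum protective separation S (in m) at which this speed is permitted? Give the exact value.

braking lasts T_s = 2/1 = 2.0000 s
reaction-phase robot travel = 2.0000·0.1500 = 0.3000 m
robot covers 2.0000·2.0000 − ½·1.0000·2.0000² = 2.0000 m while stopping
human over T_r+T_s: 0.0000·(0.1500+2.0000) = 0.0000 m
C+Z_d+Z_r = 0.1500+0.1000+0.0200 = 0.2700 m
S_min ≈ 0.3000+2.0000+0.0000+0.2700  ⇒  S_min = 257/100 m

S_min = 257/100 m = 2.5700 m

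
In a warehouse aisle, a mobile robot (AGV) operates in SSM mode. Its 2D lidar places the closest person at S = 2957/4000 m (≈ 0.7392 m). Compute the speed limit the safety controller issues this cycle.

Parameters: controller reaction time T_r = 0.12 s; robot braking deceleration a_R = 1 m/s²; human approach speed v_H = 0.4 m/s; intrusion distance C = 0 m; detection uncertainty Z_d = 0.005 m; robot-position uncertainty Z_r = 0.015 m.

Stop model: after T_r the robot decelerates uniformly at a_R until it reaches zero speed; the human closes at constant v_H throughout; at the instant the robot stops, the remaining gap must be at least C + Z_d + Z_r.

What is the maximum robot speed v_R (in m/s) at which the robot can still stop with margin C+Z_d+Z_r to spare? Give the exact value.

v_R_max = 3/4 m/s = 0.7500 m/s

at the boundary: (1/2)·v² + (13/25)·v + (-537/800) = 0
  disc = (13/25)² − 4·(1/2)·(-537/800) = 16129/10000 ; √disc = 127/100
  v_R = (−(13/25) + 127/100) / (2·(1/2)) = 3/4 m/s
check:
braking lasts T_s = (3/4)/1 = 0.7500 s
robot in T_r: 0.7500·0.1200 = 0.0900 m
robot covers 0.7500·0.7500 − ½·1.0000·0.7500² = 0.2812 m while stopping
human over T_r+T_s: 0.4000·(0.1200+0.7500) = 0.3480 m
residual clearance needed = 0.0000+0.0050+0.0150 = 0.0200 m
sum ≈ 0.0900+0.2812+0.3480+0.0200 ≈ 0.7392 m = S ✓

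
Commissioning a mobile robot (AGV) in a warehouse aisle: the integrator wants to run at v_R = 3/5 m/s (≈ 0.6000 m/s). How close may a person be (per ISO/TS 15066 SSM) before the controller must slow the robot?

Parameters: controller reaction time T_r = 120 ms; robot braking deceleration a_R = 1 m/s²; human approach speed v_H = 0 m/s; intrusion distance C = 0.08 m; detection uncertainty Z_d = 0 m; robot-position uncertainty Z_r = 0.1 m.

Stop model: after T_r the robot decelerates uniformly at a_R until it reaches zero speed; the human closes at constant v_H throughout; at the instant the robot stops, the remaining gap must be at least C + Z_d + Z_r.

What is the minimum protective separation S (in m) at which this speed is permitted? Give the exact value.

S_min = 54/125 m = 0.4320 m

braking lasts T_s = (3/5)/1 = 0.6000 s
robot covers v_R·T_r = 0.6000·0.1200 = 0.0720 m before braking
robot covers 0.6000·0.6000 − ½·1.0000·0.6000² = 0.1800 m while stopping
human over T_r+T_s: 0.0000·(0.1200+0.6000) = 0.0000 m
margins: 0.0800+0.0000+0.1000 = 0.1800 m
S_min ≈ 0.0720+0.1800+0.0000+0.1800  ⇒  S_min = 54/125 m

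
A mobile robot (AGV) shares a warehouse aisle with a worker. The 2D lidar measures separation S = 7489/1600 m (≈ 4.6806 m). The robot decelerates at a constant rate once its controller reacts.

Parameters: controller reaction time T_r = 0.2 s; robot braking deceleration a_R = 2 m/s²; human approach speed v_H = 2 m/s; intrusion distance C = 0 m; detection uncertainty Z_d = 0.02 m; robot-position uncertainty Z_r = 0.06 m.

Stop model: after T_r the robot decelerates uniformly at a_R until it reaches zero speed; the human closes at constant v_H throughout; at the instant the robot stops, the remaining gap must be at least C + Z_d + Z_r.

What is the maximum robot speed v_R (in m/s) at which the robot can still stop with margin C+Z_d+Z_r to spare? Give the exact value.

collect terms ⇒ (1/4)·v_R² + (6/5)·v_R + (-6721/1600) = 0
  disc = (6/5)² − 4·(1/4)·(-6721/1600) = 361/64 ; √disc = 19/8
  v_R = (−(6/5) + 19/8) / (2·(1/4)) = 47/20 m/s
check:
T_s = v_R/a_R = (47/20)/2 = 1.1750 s
robot in T_r: 2.3500·0.2000 = 0.4700 m
robot under decel: 2.3500²/(2·2.0000) = 1.3806 m
human closes 2.0000·1.3750 = 2.7500 m
residual clearance needed = 0.0000+0.0200+0.0600 = 0.0800 m
sum ≈ 0.4700+1.3806+2.7500+0.0800 ≈ 4.6806 m = S ✓

v_R_max = 47/20 m/s = 2.3500 m/s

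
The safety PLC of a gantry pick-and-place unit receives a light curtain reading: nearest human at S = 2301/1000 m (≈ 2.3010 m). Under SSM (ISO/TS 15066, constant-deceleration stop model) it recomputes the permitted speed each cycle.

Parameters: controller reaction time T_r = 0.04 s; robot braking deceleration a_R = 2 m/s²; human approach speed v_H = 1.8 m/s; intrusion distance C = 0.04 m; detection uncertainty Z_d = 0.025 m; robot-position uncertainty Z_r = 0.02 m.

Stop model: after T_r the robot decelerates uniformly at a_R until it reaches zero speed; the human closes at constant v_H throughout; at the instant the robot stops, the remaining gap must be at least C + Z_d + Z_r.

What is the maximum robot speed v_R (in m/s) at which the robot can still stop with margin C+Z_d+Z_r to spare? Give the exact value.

quadratic (1/4)·v² + (47/50)·v + (-268/125) = 0
  disc = (47/50)² − 4·(1/4)·(-268/125) = 7569/2500 ; √disc = 87/50
  v_R = (−(47/50) + 87/50) / (2·(1/4)) = 8/5 m/s
check:
T_s = v_R/a_R = (8/5)/2 = 0.8000 s
robot in T_r: 1.6000·0.0400 = 0.0640 m
robot under decel: 1.6000²/(2·2.0000) = 0.6400 m
human closes 1.8000·0.8400 = 1.5120 m
residual clearance needed = 0.0400+0.0250+0.0200 = 0.0850 m
sum ≈ 0.0640+0.6400+1.5120+0.0850 ≈ 2.3010 m = S ✓

v_R_max = 8/5 m/s = 1.6000 m/s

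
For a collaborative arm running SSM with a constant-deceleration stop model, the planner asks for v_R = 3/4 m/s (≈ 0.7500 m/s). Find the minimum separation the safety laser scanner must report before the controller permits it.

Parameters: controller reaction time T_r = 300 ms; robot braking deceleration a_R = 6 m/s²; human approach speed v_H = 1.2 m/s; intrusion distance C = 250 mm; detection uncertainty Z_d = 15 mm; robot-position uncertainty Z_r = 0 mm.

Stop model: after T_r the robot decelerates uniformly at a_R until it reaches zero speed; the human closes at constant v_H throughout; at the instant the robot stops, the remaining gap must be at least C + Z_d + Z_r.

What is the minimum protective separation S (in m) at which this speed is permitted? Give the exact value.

stop time T_s = (3/4)/6 = 0.1250 s
reaction-phase robot travel = 0.7500·0.3000 = 0.2250 m
robot covers 0.7500·0.1250 − ½·6.0000·0.1250² = 0.0469 m while stopping
human over T_r+T_s: 1.2000·(0.3000+0.1250) = 0.5100 m
margins: 0.2500+0.0150+0.0000 = 0.2650 m
S_min ≈ 0.2250+0.0469+0.5100+0.2650  ⇒  S_min = 67/64 m

S_min = 67/64 m = 1.0469 m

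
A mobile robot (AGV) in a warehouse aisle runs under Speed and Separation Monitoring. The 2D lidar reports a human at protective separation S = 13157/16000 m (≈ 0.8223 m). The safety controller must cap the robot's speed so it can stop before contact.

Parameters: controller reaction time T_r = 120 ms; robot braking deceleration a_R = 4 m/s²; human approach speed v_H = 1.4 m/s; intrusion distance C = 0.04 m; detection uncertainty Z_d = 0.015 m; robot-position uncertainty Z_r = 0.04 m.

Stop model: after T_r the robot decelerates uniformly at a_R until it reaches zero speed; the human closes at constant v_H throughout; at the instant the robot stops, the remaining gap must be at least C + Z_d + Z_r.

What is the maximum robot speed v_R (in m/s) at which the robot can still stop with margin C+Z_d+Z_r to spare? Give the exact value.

v_R_max = 19/20 m/s = 0.9500 m/s

quadratic (1/8)·v² + (47/100)·v + (-8949/16000) = 0
  disc = (47/100)² − 4·(1/8)·(-8949/16000) = 80089/160000 ; √disc = 283/400
  v_R = (−(47/100) + 283/400) / (2·(1/8)) = 19/20 m/s
check:
stop time T_s = (19/20)/4 = 0.2375 s
reaction-phase robot travel = 0.9500·0.1200 = 0.1140 m
robot under decel: 0.9500²/(2·4.0000) = 0.1128 m
person approaches 1.4000·(0.1200+0.2375) = 0.5005 m
margins: 0.0400+0.0150+0.0400 = 0.0950 m
sum ≈ 0.1140+0.1128+0.5005+0.0950 ≈ 0.8223 m = S ✓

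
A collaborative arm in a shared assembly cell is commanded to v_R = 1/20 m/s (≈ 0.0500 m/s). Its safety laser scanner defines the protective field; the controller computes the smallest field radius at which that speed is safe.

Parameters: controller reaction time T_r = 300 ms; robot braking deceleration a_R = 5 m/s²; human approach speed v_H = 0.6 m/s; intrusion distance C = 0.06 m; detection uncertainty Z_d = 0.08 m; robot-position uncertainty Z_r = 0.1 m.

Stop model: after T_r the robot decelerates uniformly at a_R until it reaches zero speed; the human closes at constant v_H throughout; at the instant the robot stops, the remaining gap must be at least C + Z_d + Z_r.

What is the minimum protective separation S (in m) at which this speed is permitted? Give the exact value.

T_s = v_R/a_R = (1/20)/5 = 0.0100 s
reaction-phase robot travel = 0.0500·0.3000 = 0.0150 m
braking distance = 0.0500²/(2·5.0000) = 0.0003 m
person approaches 0.6000·(0.3000+0.0100) = 0.1860 m
margins: 0.0600+0.0800+0.1000 = 0.2400 m
S_min ≈ 0.0150+0.0003+0.1860+0.2400  ⇒  S_min = 353/800 m

S_min = 353/800 m = 0.4412 m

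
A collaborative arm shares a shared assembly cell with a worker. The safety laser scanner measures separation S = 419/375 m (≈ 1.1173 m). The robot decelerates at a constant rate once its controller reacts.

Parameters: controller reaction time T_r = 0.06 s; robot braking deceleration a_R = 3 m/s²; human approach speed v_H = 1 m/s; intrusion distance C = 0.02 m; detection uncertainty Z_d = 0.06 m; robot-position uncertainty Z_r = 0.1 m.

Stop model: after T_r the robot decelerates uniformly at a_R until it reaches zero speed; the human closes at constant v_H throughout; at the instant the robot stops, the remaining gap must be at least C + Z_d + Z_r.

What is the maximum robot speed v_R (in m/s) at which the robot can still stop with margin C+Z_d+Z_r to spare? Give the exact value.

at the boundary: (1/6)·v² + (59/150)·v + (-329/375) = 0
  disc = (59/150)² − 4·(1/6)·(-329/375) = 1849/2500 ; √disc = 43/50
  v_R = (−(59/150) + 43/50) / (2·(1/6)) = 7/5 m/s
check:
T_s = v_R/a_R = (7/5)/3 = 0.4667 s
reaction-phase robot travel = 1.4000·0.0600 = 0.0840 m
robot under decel: 1.4000²/(2·3.0000) = 0.3267 m
human closes 1.0000·0.5267 = 0.5267 m
C+Z_d+Z_r = 0.0200+0.0600+0.1000 = 0.1800 m
sum ≈ 0.0840+0.3267+0.5267+0.1800 ≈ 1.1173 m = S ✓

v_R_max = 7/5 m/s = 1.4000 m/s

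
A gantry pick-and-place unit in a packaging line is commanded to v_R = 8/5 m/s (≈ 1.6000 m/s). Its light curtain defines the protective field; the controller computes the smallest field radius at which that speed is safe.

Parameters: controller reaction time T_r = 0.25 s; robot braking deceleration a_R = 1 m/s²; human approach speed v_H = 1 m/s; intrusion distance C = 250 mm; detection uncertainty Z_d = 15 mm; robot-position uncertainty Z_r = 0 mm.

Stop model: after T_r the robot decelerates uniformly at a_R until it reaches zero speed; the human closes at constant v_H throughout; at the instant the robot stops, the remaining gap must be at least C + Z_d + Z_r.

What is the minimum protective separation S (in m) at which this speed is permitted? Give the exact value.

S_min = 759/200 m = 3.7950 m

braking lasts T_s = (8/5)/1 = 1.6000 s
robot in T_r: 1.6000·0.2500 = 0.4000 m
robot under decel: 1.6000²/(2·1.0000) = 1.2800 m
human closes 1.0000·1.8500 = 1.8500 m
residual clearance needed = 0.2500+0.0150+0.0000 = 0.2650 m
S_min ≈ 0.4000+1.2800+1.8500+0.2650  ⇒  S_min = 759/200 m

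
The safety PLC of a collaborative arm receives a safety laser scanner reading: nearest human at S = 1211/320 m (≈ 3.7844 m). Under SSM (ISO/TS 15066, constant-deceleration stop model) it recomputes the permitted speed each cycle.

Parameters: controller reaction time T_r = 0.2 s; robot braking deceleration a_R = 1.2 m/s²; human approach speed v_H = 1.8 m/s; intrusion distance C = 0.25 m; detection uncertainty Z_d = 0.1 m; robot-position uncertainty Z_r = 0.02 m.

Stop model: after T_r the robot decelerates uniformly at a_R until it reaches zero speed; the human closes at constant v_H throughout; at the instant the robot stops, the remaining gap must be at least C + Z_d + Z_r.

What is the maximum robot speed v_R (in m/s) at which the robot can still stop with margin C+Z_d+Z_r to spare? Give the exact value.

v_R_max = 27/20 m/s = 1.3500 m/s

at the boundary: (5/12)·v² + (17/10)·v + (-4887/1600) = 0
  disc = (17/10)² − 4·(5/12)·(-4887/1600) = 12769/1600 ; √disc = 113/40
  v_R = (−(17/10) + 113/40) / (2·(5/12)) = 27/20 m/s
check:
T_s = v_R/a_R = (27/20)/(6/5) = 1.1250 s
robot in T_r: 1.3500·0.2000 = 0.2700 m
robot under decel: 1.3500²/(2·1.2000) = 0.7594 m
human closes 1.8000·1.3250 = 2.3850 m
margins: 0.2500+0.1000+0.0200 = 0.3700 m
sum ≈ 0.2700+0.7594+2.3850+0.3700 ≈ 3.7844 m = S ✓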